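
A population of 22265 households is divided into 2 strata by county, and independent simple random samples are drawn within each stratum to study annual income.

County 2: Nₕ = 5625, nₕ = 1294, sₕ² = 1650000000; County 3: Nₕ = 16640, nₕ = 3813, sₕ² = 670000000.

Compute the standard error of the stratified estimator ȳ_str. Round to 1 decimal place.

Var(ȳ_str) = Σₕ Wₕ²(1 − fₕ)sₕ²/nₕ with Wₕ = Nₕ/N, N = 22265.
County 2: Wₕ = 0.25263867; term = 0.25263867²·(1 − 0.23004444)·1650000000/1294 = 62663.548.
County 3: Wₕ = 0.74736133; term = 0.74736133²·(1 − 0.22914663)·670000000/3813 = 75655.589.
Sum = 138319.14.
SE = √(138319.14) = 371.9.

371.9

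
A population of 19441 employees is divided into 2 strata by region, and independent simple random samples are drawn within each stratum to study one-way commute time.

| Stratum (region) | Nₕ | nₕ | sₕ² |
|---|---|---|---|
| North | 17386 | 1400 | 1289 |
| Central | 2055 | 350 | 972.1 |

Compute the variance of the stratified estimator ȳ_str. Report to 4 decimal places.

Var(ȳ_str) = Σₕ Wₕ²(1 − fₕ)sₕ²/nₕ with Wₕ = Nₕ/N, N = 19441.
North: Wₕ = 0.89429556; term = 0.89429556²·(1 − 0.08052456)·1289/1400 = 0.67706001.
Central: Wₕ = 0.10570444; term = 0.10570444²·(1 − 0.17031630)·972.1/350 = 0.025747906.
Sum = 0.70280792.

0.7028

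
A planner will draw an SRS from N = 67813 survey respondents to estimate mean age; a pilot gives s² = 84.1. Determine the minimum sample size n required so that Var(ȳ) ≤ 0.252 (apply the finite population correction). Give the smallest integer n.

333

Without fpc, n₀ = s²/D = 84.1/0.252 = 333.7302.
With fpc, (1 − n/N)·s²/n ≤ D requires n ≥ n₀/(1 + n₀/N) = 333.7302/(1 + 333.7302/67813) = 332.0958.
Rounding up, n = 333.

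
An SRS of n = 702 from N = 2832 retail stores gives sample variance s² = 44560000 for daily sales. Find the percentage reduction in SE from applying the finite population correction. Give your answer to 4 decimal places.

f = n/N = 702/2832 = 0.24788136.
SE_no-fpc = √(s²/n) = 251.94401; SE_fpc = √((1−f)s²/n) = 218.49787.
Ratio = √(1−f) = 0.86724774. Reduction = 100·(1 − 0.86724774) = 13.2752%.

13.2752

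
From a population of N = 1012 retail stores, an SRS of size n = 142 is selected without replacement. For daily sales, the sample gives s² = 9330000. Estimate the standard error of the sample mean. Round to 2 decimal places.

Under SRS without replacement, Var(ȳ) = (1 − f)·s²/n with f = n/N = 142/1012 = 0.14031621.
Var(ȳ) = (1 − 0.14031621)·9330000/142 = 0.85968379·65704.225 = 56484.858.
SE(ȳ) = √(56484.858) = 237.67.

237.67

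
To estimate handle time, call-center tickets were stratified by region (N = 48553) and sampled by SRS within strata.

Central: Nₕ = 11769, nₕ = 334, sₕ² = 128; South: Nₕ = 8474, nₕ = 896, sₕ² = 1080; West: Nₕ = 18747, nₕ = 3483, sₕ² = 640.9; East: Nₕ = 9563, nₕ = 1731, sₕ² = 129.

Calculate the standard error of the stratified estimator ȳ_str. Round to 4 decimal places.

0.2818

Var(ȳ_str) = Σₕ Wₕ²(1 − fₕ)sₕ²/nₕ with Wₕ = Nₕ/N, N = 48553.
Central: Wₕ = 0.24239491; term = 0.24239491²·(1 − 0.02837964)·128/334 = 0.021877974.
South: Wₕ = 0.17453092; term = 0.17453092²·(1 − 0.10573519)·1080/896 = 0.032834217.
West: Wₕ = 0.38611414; term = 0.38611414²·(1 − 0.18578973)·640.9/3483 = 0.022335969.
East: Wₕ = 0.19696002; term = 0.19696002²·(1 − 0.18101014)·129/1731 = 0.0023677036.
Sum = 0.079415864.
SE = √(0.079415864) = 0.2818.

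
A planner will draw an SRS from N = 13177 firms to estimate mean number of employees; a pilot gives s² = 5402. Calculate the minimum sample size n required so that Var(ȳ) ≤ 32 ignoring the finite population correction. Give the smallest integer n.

169

Without fpc, n₀ = s²/D = 5402/32 = 168.8125.
Rounding up, n = 169.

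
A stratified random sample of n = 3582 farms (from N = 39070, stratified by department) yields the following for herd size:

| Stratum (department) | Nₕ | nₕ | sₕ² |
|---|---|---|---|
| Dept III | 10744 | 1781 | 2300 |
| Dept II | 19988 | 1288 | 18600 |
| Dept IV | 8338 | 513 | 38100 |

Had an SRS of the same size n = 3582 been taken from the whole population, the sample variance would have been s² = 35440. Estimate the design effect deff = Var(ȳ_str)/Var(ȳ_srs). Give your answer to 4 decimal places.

Var(ȳ_str) = Σ Wₕ²(1−fₕ)sₕ²/nₕ with Wₕ = Nₕ/39070:
  Dept III: (10744/39070)²·(1−1781/10744)·2300/1781 = 0.08146977
  Dept II: (19988/39070)²·(1−1288/19988)·18600/1288 = 3.5360729
  Dept IV: (8338/39070)²·(1−513/8338)·38100/513 = 3.1744393
  → Var(ȳ_str) = 6.791982.
Var(ȳ_srs) = (1 − 3582/39070)·35440/3582 = 8.9868242.
deff = 6.791982 / 8.9868242 = 0.7558.

0.7558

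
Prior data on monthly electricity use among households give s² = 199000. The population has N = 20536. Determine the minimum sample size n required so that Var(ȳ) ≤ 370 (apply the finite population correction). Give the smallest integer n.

525

Without fpc, n₀ = s²/D = 199000/370 = 537.8378.
With fpc, (1 − n/N)·s²/n ≤ D requires n ≥ n₀/(1 + n₀/N) = 537.8378/(1 + 537.8378/20536) = 524.1113.
Rounding up, n = 525.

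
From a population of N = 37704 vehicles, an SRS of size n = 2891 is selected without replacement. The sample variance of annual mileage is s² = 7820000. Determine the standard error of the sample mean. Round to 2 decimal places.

49.98

Under SRS without replacement, Var(ȳ) = (1 − f)·s²/n with f = n/N = 2891/37704 = 0.07667621.
Var(ȳ) = (1 − 0.07667621)·7820000/2891 = 0.92332379·2704.9464 = 2497.5413.
SE(ȳ) = √(2497.5413) = 49.98.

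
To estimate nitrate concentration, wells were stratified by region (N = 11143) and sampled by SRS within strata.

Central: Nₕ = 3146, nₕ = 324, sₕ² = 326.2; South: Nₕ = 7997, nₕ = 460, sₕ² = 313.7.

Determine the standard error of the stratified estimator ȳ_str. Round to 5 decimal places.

0.63484

Var(ȳ_str) = Σₕ Wₕ²(1 − fₕ)sₕ²/nₕ with Wₕ = Nₕ/N, N = 11143.
Central: Wₕ = 0.28232971; term = 0.28232971²·(1 − 0.10298792)·326.2/324 = 0.071986393.
South: Wₕ = 0.71767029; term = 0.71767029²·(1 − 0.05752157)·313.7/460 = 0.33103814.
Sum = 0.40302453.
SE = √(0.40302453) = 0.63484.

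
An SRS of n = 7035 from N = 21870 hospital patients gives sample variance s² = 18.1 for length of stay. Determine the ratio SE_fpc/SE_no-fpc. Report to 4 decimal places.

f = n/N = 7035/21870 = 0.32167353.
SE_no-fpc = √(s²/n) = 0.050723269; SE_fpc = √((1−f)s²/n) = 0.041775977.
Ratio = √(1−f) = 0.82360578.

0.8236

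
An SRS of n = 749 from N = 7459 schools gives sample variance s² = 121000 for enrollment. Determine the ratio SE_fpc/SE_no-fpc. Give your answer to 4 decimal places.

f = n/N = 749/7459 = 0.10041561.
SE_no-fpc = √(s²/n) = 12.710182; SE_fpc = √((1−f)s²/n) = 12.055153.
Ratio = √(1−f) = 0.94846423.

0.9485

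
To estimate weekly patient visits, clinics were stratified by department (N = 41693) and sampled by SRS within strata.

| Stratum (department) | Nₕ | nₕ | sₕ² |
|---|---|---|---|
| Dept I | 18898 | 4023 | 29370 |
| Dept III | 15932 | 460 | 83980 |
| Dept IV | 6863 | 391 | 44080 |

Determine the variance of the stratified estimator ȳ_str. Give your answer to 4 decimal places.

Var(ȳ_str) = Σₕ Wₕ²(1 − fₕ)sₕ²/nₕ with Wₕ = Nₕ/N, N = 41693.
Dept I: Wₕ = 0.45326554; term = 0.45326554²·(1 − 0.21287967)·29370/4023 = 1.1805936.
Dept III: Wₕ = 0.38212650; term = 0.38212650²·(1 − 0.02887271)·83980/460 = 25.888596.
Dept IV: Wₕ = 0.16460797; term = 0.16460797²·(1 − 0.05697217)·44080/391 = 2.8806536.
Sum = 29.949843.

29.9498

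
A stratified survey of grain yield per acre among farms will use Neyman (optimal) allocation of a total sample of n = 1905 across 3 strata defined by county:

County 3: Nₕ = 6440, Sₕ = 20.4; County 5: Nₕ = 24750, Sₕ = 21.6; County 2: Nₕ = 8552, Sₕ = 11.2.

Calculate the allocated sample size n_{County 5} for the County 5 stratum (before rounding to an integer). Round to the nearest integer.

1337

Neyman allocation: nₕ = n·NₕSₕ / Σⱼ NⱼSⱼ.
Σ NⱼSⱼ = 6440·20.4 + 24750·21.6 + 8552·11.2 = 761758.4.
n_{County 5} = 1905·24750·21.6 / 761758.4 = 1337.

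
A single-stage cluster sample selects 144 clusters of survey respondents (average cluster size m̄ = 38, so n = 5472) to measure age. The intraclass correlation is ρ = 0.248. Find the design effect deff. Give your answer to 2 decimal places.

10.18

deff = 1 + (38 − 1)·0.248 = 1 + 9.176 = 10.176.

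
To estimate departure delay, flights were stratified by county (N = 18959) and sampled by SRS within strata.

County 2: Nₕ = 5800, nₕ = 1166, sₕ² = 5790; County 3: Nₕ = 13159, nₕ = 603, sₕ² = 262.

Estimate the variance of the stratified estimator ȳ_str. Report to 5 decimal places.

0.57103

Var(ȳ_str) = Σₕ Wₕ²(1 − fₕ)sₕ²/nₕ with Wₕ = Nₕ/N, N = 18959.
County 2: Wₕ = 0.30592331; term = 0.30592331²·(1 − 0.20103448)·5790/1166 = 0.37130704.
County 3: Wₕ = 0.69407669; term = 0.69407669²·(1 − 0.04582415)·262/603 = 0.19972265.
Sum = 0.57102969.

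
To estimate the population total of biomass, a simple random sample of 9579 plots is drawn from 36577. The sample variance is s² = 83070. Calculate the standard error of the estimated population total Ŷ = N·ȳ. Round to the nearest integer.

92541

Var(Ŷ) = N²·Var(ȳ) = N²·(1 − n/N)·s²/n.
f = 9579/36577 = 0.26188588; Var(ȳ) = 0.73811412·83070/9579 = 6.4009959.
Var(Ŷ) = 36577² · 6.4009959 = 8.5637447 × 10^9.
SE(Ŷ) = √(8.5637447 × 10^9) = 92541.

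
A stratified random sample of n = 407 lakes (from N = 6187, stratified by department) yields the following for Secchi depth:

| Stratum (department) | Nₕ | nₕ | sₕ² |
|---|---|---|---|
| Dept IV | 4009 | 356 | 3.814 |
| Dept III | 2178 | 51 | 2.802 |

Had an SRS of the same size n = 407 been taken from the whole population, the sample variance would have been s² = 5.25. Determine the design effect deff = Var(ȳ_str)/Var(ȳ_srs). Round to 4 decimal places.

Var(ȳ_str) = Σ Wₕ²(1−fₕ)sₕ²/nₕ with Wₕ = Nₕ/6187:
  Dept IV: (4009/6187)²·(1−356/4009)·3.814/356 = 0.0040987949
  Dept III: (2178/6187)²·(1−51/2178)·2.802/51 = 0.0066491034
  → Var(ȳ_str) = 0.010747898.
Var(ȳ_srs) = (1 − 407/6187)·5.25/407 = 0.012050709.
deff = 0.010747898 / 0.012050709 = 0.8919.

0.8919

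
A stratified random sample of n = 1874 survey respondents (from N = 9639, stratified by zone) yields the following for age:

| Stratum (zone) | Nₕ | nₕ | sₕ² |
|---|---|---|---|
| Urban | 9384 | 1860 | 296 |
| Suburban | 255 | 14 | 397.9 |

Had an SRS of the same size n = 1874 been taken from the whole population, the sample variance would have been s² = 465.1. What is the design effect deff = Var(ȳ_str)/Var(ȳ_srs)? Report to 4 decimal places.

0.6989

Var(ȳ_str) = Σ Wₕ²(1−fₕ)sₕ²/nₕ with Wₕ = Nₕ/9639:
  Urban: (9384/9639)²·(1−1860/9384)·296/1860 = 0.12093488
  Suburban: (255/9639)²·(1−14/255)·397.9/14 = 0.018799191
  → Var(ȳ_str) = 0.13973407.
Var(ȳ_srs) = (1 − 1874/9639)·465.1/1874 = 0.19993381.
deff = 0.13973407 / 0.19993381 = 0.6989.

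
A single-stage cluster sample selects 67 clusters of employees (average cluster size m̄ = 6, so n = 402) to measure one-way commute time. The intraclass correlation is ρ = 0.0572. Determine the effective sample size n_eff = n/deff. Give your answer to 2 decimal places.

deff = 1 + (6 − 1)·0.0572 = 1 + 0.286 = 1.286.
n_eff = 402 / 1.286 = 312.60.

312.60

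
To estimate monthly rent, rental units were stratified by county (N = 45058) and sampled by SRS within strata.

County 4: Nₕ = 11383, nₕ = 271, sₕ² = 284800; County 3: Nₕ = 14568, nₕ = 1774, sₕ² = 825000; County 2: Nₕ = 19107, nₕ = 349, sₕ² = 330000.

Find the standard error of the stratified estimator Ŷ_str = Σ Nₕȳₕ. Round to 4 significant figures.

Var(Ŷ_str) = Σₕ Nₕ²(1 − fₕ)sₕ²/nₕ.
County 4: 11383²·(1 − 271/11383)·284800/271 = 1.3292898 × 10^11.
County 3: 14568²·(1 − 1774/14568)·825000/1774 = 8.6677547 × 10^10.
County 2: 19107²·(1 − 349/19107)·330000/349 = 3.3889686 × 10^11.
Sum = 5.5850339 × 10^11.
SE = √(5.5850339 × 10^11) = 747300.

747300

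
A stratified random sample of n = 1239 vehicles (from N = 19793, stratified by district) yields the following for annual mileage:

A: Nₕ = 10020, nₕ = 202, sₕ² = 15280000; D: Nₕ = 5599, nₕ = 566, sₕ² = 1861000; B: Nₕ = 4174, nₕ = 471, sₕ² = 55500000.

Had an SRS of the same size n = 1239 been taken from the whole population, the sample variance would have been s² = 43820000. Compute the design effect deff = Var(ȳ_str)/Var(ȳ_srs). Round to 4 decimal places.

Var(ȳ_str) = Σ Wₕ²(1−fₕ)sₕ²/nₕ with Wₕ = Nₕ/19793:
  A: (10020/19793)²·(1−202/10020)·15280000/202 = 18995.008
  D: (5599/19793)²·(1−566/5599)·1861000/566 = 236.50705
  B: (4174/19793)²·(1−471/4174)·55500000/471 = 4648.9512
  → Var(ȳ_str) = 23880.466.
Var(ȳ_srs) = (1 − 1239/19793)·43820000/1239 = 33153.318.
deff = 23880.466 / 33153.318 = 0.7203.

0.7203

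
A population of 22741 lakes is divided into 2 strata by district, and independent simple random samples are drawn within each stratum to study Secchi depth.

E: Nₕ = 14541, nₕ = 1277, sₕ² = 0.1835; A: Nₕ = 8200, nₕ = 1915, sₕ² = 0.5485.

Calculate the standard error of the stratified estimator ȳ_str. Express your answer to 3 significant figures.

0.00906

Var(ȳ_str) = Σₕ Wₕ²(1 − fₕ)sₕ²/nₕ with Wₕ = Nₕ/N, N = 22741.
E: Wₕ = 0.63941779; term = 0.63941779²·(1 − 0.08782065)·0.1835/1277 = 5.3591368 × 10^-5.
A: Wₕ = 0.36058221; term = 0.36058221²·(1 − 0.23353659)·0.5485/1915 = 2.8543542 × 10^-5.
Sum = 8.213491 × 10^-5.
SE = √(8.213491 × 10^-5) = 0.00906.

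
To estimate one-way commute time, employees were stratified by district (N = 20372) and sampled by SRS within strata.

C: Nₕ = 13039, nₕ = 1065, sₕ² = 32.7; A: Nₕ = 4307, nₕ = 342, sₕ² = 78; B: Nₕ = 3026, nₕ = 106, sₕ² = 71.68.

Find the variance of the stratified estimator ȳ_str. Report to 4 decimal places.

Var(ȳ_str) = Σₕ Wₕ²(1 − fₕ)sₕ²/nₕ with Wₕ = Nₕ/N, N = 20372.
C: Wₕ = 0.64004516; term = 0.64004516²·(1 − 0.08167804)·32.7/1065 = 0.011550861.
A: Wₕ = 0.21141763; term = 0.21141763²·(1 − 0.07940562)·78/342 = 0.0093846747.
B: Wₕ = 0.14853721; term = 0.14853721²·(1 − 0.03502974)·71.68/106 = 0.014397151.
Sum = 0.035332687.

0.0353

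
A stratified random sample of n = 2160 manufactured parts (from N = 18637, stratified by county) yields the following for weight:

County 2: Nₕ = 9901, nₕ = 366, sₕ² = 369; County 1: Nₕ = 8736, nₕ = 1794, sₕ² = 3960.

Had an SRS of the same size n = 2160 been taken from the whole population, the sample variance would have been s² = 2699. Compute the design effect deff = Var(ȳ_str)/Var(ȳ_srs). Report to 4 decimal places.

Var(ȳ_str) = Σ Wₕ²(1−fₕ)sₕ²/nₕ with Wₕ = Nₕ/18637:
  County 2: (9901/18637)²·(1−366/9901)·369/366 = 0.27402679
  County 1: (8736/18637)²·(1−1794/8736)·3960/1794 = 0.38540556
  → Var(ȳ_str) = 0.65943235.
Var(ȳ_srs) = (1 − 2160/18637)·2699/2160 = 1.1047176.
deff = 0.65943235 / 1.1047176 = 0.5969.

0.5969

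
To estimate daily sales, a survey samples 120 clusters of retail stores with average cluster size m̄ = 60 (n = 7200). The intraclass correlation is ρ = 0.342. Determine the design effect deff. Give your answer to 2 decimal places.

deff = 1 + (60 − 1)·0.342 = 1 + 20.178 = 21.178.

21.18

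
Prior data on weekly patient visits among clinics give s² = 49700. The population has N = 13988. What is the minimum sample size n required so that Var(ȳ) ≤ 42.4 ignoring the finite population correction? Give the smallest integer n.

Without fpc, n₀ = s²/D = 49700/42.4 = 1172.1698.
Rounding up, n = 1173.

1173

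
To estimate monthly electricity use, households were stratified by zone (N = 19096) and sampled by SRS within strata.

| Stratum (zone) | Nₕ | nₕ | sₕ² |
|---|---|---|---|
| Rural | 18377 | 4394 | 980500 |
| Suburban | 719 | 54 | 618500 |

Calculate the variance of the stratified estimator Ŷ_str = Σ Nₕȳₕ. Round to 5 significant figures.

Var(Ŷ_str) = Σₕ Nₕ²(1 − fₕ)sₕ²/nₕ.
Rural: 18377²·(1 − 4394/18377)·980500/4394 = 5.7340638 × 10^10.
Suburban: 719²·(1 − 54/719)·618500/54 = 5.4764166 × 10^9.
Sum = 6.2817055 × 10^10.

6.2817 × 10^10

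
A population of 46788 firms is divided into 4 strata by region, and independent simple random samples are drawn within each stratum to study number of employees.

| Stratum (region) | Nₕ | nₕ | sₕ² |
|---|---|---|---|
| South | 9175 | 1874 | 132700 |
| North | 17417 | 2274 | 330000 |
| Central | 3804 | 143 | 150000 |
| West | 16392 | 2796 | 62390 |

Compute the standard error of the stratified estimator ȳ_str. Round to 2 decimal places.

Var(ȳ_str) = Σₕ Wₕ²(1 − fₕ)sₕ²/nₕ with Wₕ = Nₕ/N, N = 46788.
South: Wₕ = 0.19609729; term = 0.19609729²·(1 − 0.20425068)·132700/1874 = 2.1668098.
North: Wₕ = 0.37225357; term = 0.37225357²·(1 − 0.13056209)·330000/2274 = 17.483959.
Central: Wₕ = 0.08130290; term = 0.08130290²·(1 − 0.03759201)·150000/143 = 6.6730825.
West: Wₕ = 0.35034624; term = 0.35034624²·(1 − 0.17057101)·62390/2796 = 2.2717051.
Sum = 28.595556.
SE = √(28.595556) = 5.35.

5.35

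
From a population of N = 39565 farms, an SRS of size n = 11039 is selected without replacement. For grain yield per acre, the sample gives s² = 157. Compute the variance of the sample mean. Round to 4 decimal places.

Under SRS without replacement, Var(ȳ) = (1 − f)·s²/n with f = n/N = 11039/39565 = 0.27900923.
Var(ȳ) = (1 − 0.27900923)·157/11039 = 0.72099077·0.014222303 = 0.010254149.

0.0103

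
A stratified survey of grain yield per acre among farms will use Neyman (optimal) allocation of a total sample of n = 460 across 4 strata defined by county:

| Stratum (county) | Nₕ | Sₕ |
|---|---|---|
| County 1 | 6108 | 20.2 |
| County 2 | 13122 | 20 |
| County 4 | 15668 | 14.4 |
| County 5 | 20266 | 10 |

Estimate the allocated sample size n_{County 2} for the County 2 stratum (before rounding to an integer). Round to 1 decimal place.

148.3

Neyman allocation: nₕ = n·NₕSₕ / Σⱼ NⱼSⱼ.
Σ NⱼSⱼ = 6108·20.2 + 13122·20 + 15668·14.4 + 20266·10 = 814100.8.
n_{County 2} = 460·13122·20 / 814100.8 = 148.3.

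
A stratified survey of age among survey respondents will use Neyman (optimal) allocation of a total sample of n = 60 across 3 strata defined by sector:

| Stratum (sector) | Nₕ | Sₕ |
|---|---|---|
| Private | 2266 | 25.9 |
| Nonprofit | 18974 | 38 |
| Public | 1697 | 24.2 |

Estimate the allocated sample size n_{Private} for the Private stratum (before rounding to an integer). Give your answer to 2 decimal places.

4.29

Neyman allocation: nₕ = n·NₕSₕ / Σⱼ NⱼSⱼ.
Σ NⱼSⱼ = 2266·25.9 + 18974·38 + 1697·24.2 = 820768.8.
n_{Private} = 60·2266·25.9 / 820768.8 = 4.29.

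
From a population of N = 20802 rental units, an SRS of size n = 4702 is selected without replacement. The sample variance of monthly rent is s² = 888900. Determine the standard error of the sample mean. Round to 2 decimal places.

12.10

Under SRS without replacement, Var(ȳ) = (1 − f)·s²/n with f = n/N = 4702/20802 = 0.22603596.
Var(ȳ) = (1 − 0.22603596)·888900/4702 = 0.77396404·189.04721 = 146.31575.
SE(ȳ) = √(146.31575) = 12.10.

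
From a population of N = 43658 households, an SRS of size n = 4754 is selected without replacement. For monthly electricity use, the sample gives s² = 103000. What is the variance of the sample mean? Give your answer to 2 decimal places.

19.31

Under SRS without replacement, Var(ȳ) = (1 − f)·s²/n with f = n/N = 4754/43658 = 0.10889184.
Var(ȳ) = (1 − 0.10889184)·103000/4754 = 0.89110816·21.665966 = 19.306719.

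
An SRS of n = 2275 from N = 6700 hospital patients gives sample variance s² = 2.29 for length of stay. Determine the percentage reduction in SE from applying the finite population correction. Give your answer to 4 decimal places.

18.7321

f = n/N = 2275/6700 = 0.33955224.
SE_no-fpc = √(s²/n) = 0.031726856; SE_fpc = √((1−f)s²/n) = 0.025783762.
Ratio = √(1−f) = 0.81267937. Reduction = 100·(1 − 0.81267937) = 18.7321%.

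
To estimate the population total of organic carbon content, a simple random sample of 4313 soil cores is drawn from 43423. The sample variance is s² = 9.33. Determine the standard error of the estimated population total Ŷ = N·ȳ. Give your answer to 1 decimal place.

1916.7

Var(Ŷ) = N²·Var(ȳ) = N²·(1 − n/N)·s²/n.
f = 4313/43423 = 0.09932524; Var(ȳ) = 0.90067476·9.33/4313 = 0.0019483644.
Var(Ŷ) = 43423² · 0.0019483644 = 3.673752 × 10^6.
SE(Ŷ) = √(3.673752 × 10^6) = 1916.7.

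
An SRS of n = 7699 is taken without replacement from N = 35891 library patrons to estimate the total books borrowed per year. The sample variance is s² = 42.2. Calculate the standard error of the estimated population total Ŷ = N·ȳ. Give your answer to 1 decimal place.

2355.0

Var(Ŷ) = N²·Var(ȳ) = N²·(1 − n/N)·s²/n.
f = 7699/35891 = 0.21451060; Var(ȳ) = 0.78548940·42.2/7699 = 0.0043054491.
Var(Ŷ) = 35891² · 0.0043054491 = 5.546124 × 10^6.
SE(Ŷ) = √(5.546124 × 10^6) = 2355.0.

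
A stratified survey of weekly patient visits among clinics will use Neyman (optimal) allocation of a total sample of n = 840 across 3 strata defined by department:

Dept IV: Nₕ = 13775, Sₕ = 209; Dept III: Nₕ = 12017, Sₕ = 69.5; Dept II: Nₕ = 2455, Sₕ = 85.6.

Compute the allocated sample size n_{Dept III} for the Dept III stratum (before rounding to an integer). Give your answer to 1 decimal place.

178.8

Neyman allocation: nₕ = n·NₕSₕ / Σⱼ NⱼSⱼ.
Σ NⱼSⱼ = 13775·209 + 12017·69.5 + 2455·85.6 = 3.9243045 × 10^6.
n_{Dept III} = 840·12017·69.5 / (3.9243045 × 10^6) = 178.8.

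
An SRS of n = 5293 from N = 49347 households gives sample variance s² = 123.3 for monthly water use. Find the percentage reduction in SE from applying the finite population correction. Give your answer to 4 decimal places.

5.5151

f = n/N = 5293/49347 = 0.10726083.
SE_no-fpc = √(s²/n) = 0.15262673; SE_fpc = √((1−f)s²/n) = 0.14420917.
Ratio = √(1−f) = 0.94484876. Reduction = 100·(1 − 0.94484876) = 5.5151%.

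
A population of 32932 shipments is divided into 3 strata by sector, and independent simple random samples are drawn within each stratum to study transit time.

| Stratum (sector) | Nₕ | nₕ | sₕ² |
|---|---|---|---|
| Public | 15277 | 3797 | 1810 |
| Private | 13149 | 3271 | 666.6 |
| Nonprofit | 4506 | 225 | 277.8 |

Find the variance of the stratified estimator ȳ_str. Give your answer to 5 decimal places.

Var(ȳ_str) = Σₕ Wₕ²(1 − fₕ)sₕ²/nₕ with Wₕ = Nₕ/N, N = 32932.
Public: Wₕ = 0.46389530; term = 0.46389530²·(1 − 0.24854356)·1810/3797 = 0.077087104.
Private: Wₕ = 0.39927730; term = 0.39927730²·(1 − 0.24876416)·666.6/3271 = 0.024406769.
Nonprofit: Wₕ = 0.13682740; term = 0.13682740²·(1 − 0.04993342)·277.8/225 = 0.021960889.
Sum = 0.12345476.

0.12345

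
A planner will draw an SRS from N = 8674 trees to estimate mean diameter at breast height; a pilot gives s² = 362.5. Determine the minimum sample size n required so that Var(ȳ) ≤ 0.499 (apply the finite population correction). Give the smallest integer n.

Without fpc, n₀ = s²/D = 362.5/0.499 = 726.4529.
With fpc, (1 − n/N)·s²/n ≤ D requires n ≥ n₀/(1 + n₀/N) = 726.4529/(1 + 726.4529/8674) = 670.3137.
Rounding up, n = 671.

671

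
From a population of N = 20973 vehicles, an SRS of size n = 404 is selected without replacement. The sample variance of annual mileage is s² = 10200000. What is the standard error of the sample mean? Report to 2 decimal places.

Under SRS without replacement, Var(ȳ) = (1 − f)·s²/n with f = n/N = 404/20973 = 0.01926286.
Var(ȳ) = (1 − 0.01926286)·10200000/404 = 0.98073714·25247.525 = 24761.185.
SE(ȳ) = √(24761.185) = 157.36.

157.36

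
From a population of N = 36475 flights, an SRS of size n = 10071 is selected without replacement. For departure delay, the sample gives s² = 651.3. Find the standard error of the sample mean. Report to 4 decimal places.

Under SRS without replacement, Var(ȳ) = (1 − f)·s²/n with f = n/N = 10071/36475 = 0.27610692.
Var(ȳ) = (1 − 0.27610692)·651.3/10071 = 0.72389308·0.064670837 = 0.046814771.
SE(ȳ) = √(0.046814771) = 0.2164.

0.2164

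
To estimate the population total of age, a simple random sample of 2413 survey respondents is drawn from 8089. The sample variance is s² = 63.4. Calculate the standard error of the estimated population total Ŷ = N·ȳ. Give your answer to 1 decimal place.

Var(Ŷ) = N²·Var(ȳ) = N²·(1 − n/N)·s²/n.
f = 2413/8089 = 0.29830634; Var(ȳ) = 0.70169366·63.4/2413 = 0.018436543.
Var(Ŷ) = 8089² · 0.018436543 = 1.2063384 × 10^6.
SE(Ŷ) = √(1.2063384 × 10^6) = 1098.3.

1098.3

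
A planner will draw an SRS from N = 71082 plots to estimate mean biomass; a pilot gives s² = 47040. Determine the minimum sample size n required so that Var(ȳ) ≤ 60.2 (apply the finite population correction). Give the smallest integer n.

773

Without fpc, n₀ = s²/D = 47040/60.2 = 781.3953.
With fpc, (1 − n/N)·s²/n ≤ D requires n ≥ n₀/(1 + n₀/N) = 781.3953/(1 + 781.3953/71082) = 772.8989.
Rounding up, n = 773.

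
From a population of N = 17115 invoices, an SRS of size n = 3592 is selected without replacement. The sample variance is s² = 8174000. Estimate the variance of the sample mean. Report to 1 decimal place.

Under SRS without replacement, Var(ȳ) = (1 − f)·s²/n with f = n/N = 3592/17115 = 0.20987438.
Var(ȳ) = (1 − 0.20987438)·8174000/3592 = 0.79012562·2275.6125 = 1798.0197.

1798.0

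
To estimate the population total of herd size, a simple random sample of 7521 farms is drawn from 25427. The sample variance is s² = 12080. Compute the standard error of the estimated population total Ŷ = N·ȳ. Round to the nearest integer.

27042

Var(Ŷ) = N²·Var(ȳ) = N²·(1 − n/N)·s²/n.
f = 7521/25427 = 0.29578794; Var(ȳ) = 0.70421206·12080/7521 = 1.1310839.
Var(Ŷ) = 25427² · 1.1310839 = 7.3128231 × 10^8.
SE(Ŷ) = √(7.3128231 × 10^8) = 27042.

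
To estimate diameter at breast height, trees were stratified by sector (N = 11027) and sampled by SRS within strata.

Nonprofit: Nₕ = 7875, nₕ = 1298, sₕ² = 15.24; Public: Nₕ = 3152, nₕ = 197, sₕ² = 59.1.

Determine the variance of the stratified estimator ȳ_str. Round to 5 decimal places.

0.02798

Var(ȳ_str) = Σₕ Wₕ²(1 − fₕ)sₕ²/nₕ with Wₕ = Nₕ/N, N = 11027.
Nonprofit: Wₕ = 0.71415616; term = 0.71415616²·(1 − 0.16482540)·15.24/1298 = 0.0050011966.
Public: Wₕ = 0.28584384; term = 0.28584384²·(1 − 0.06250000)·59.1/197 = 0.022980009.
Sum = 0.027981206.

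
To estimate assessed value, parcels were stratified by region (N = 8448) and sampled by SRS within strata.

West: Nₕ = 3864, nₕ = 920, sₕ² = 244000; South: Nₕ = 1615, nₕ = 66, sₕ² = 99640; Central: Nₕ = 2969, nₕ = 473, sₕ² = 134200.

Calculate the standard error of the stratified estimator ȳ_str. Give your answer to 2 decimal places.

Var(ȳ_str) = Σₕ Wₕ²(1 − fₕ)sₕ²/nₕ with Wₕ = Nₕ/N, N = 8448.
West: Wₕ = 0.45738636; term = 0.45738636²·(1 − 0.23809524)·244000/920 = 42.273588.
South: Wₕ = 0.19116951; term = 0.19116951²·(1 − 0.04086687)·99640/66 = 52.918304.
Central: Wₕ = 0.35144413; term = 0.35144413²·(1 − 0.15931290)·134200/473 = 29.46038.
Sum = 124.65227.
SE = √(124.65227) = 11.16.

11.16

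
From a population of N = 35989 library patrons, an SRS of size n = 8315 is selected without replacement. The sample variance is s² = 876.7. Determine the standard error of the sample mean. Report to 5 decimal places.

0.28474

Under SRS without replacement, Var(ȳ) = (1 − f)·s²/n with f = n/N = 8315/35989 = 0.23104282.
Var(ȳ) = (1 − 0.23104282)·876.7/8315 = 0.76895718·0.10543596 = 0.081075738.
SE(ȳ) = √(0.081075738) = 0.28474.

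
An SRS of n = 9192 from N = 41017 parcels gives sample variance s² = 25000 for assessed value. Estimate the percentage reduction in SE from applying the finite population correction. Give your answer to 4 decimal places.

f = n/N = 9192/41017 = 0.22410220.
SE_no-fpc = √(s²/n) = 1.6491684; SE_fpc = √((1−f)s²/n) = 1.452671.
Ratio = √(1−f) = 0.88085061. Reduction = 100·(1 − 0.88085061) = 11.9149%.

11.9149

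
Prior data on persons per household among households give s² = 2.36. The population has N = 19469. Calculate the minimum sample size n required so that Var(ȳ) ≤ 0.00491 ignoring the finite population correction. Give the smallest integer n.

481

Without fpc, n₀ = s²/D = 2.36/0.00491 = 480.6517.
Rounding up, n = 481.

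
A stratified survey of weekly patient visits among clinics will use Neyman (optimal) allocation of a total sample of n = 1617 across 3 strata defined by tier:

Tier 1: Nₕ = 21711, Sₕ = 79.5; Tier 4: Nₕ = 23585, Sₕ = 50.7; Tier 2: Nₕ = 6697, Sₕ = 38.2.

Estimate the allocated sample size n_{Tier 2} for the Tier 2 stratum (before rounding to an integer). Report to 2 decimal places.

Neyman allocation: nₕ = n·NₕSₕ / Σⱼ NⱼSⱼ.
Σ NⱼSⱼ = 21711·79.5 + 23585·50.7 + 6697·38.2 = 3.1776094 × 10^6.
n_{Tier 2} = 1617·6697·38.2 / (3.1776094 × 10^6) = 130.18.

130.18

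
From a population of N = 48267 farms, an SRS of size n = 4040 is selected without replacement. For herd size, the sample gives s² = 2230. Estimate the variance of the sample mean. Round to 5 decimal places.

Under SRS without replacement, Var(ȳ) = (1 − f)·s²/n with f = n/N = 4040/48267 = 0.08370108.
Var(ȳ) = (1 − 0.08370108)·2230/4040 = 0.91629892·0.5519802 = 0.50577886.

0.50578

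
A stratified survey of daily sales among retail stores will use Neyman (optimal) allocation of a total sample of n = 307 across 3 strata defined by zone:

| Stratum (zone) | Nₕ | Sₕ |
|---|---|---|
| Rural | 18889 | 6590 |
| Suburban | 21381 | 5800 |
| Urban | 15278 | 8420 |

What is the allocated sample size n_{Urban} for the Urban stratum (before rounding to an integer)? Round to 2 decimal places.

104.72

Neyman allocation: nₕ = n·NₕSₕ / Σⱼ NⱼSⱼ.
Σ NⱼSⱼ = 18889·6590 + 21381·5800 + 15278·8420 = 3.7712907 × 10^8.
n_{Urban} = 307·15278·8420 / (3.7712907 × 10^8) = 104.72.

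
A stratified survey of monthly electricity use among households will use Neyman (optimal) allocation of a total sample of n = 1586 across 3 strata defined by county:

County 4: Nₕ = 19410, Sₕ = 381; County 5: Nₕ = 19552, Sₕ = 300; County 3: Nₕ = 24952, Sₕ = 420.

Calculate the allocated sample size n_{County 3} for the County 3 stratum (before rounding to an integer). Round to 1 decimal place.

Neyman allocation: nₕ = n·NₕSₕ / Σⱼ NⱼSⱼ.
Σ NⱼSⱼ = 19410·381 + 19552·300 + 24952·420 = 2.374065 × 10^7.
n_{County 3} = 1586·24952·420 / (2.374065 × 10^7) = 700.1.

700.1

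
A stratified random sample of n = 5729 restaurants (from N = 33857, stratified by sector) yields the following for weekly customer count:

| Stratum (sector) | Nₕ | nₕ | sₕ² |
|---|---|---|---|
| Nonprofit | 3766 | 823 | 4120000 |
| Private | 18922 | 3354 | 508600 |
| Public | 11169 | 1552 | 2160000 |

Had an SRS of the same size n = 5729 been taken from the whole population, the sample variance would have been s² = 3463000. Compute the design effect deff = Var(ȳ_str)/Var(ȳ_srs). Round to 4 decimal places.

0.4337

Var(ȳ_str) = Σ Wₕ²(1−fₕ)sₕ²/nₕ with Wₕ = Nₕ/33857:
  Nonprofit: (3766/33857)²·(1−823/3766)·4120000/823 = 48.402859
  Private: (18922/33857)²·(1−3354/18922)·508600/3354 = 38.968726
  Public: (11169/33857)²·(1−1552/11169)·2160000/1552 = 130.41243
  → Var(ȳ_str) = 217.78402.
Var(ȳ_srs) = (1 − 5729/33857)·3463000/5729 = 502.18536.
deff = 217.78402 / 502.18536 = 0.4337.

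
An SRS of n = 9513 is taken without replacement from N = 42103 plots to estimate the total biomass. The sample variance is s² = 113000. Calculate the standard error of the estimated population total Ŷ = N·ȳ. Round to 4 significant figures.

Var(Ŷ) = N²·Var(ȳ) = N²·(1 − n/N)·s²/n.
f = 9513/42103 = 0.22594589; Var(ȳ) = 0.77405411·113000/9513 = 9.1945878.
Var(Ŷ) = 42103² · 9.1945878 = 1.6298902 × 10^10.
SE(Ŷ) = √(1.6298902 × 10^10) = 127700.

127700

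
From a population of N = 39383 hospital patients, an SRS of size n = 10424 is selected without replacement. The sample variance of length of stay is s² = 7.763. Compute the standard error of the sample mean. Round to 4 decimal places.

Under SRS without replacement, Var(ȳ) = (1 − f)·s²/n with f = n/N = 10424/39383 = 0.26468273.
Var(ȳ) = (1 − 0.26468273)·7.763/10424 = 0.73531727·7.4472371 × 10^-4 = 5.4760821 × 10^-4.
SE(ȳ) = √(5.4760821 × 10^-4) = 0.0234.

0.0234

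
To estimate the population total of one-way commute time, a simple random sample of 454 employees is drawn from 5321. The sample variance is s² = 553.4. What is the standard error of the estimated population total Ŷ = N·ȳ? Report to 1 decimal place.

5618.5

Var(Ŷ) = N²·Var(ȳ) = N²·(1 − n/N)·s²/n.
f = 454/5321 = 0.08532231; Var(ȳ) = 0.91467769·553.4/454 = 1.1149397.
Var(Ŷ) = 5321² · 1.1149397 = 3.1567333 × 10^7.
SE(Ŷ) = √(3.1567333 × 10^7) = 5618.5.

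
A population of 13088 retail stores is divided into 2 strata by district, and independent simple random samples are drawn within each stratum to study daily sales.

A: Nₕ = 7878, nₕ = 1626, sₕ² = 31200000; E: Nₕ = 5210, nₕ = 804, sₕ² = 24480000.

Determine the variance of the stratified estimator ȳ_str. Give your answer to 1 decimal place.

9597.5

Var(ȳ_str) = Σₕ Wₕ²(1 − fₕ)sₕ²/nₕ with Wₕ = Nₕ/N, N = 13088.
A: Wₕ = 0.60192543; term = 0.60192543²·(1 − 0.20639756)·31200000/1626 = 5517.247.
E: Wₕ = 0.39807457; term = 0.39807457²·(1 − 0.15431862)·24480000/804 = 4080.2898.
Sum = 9597.5368.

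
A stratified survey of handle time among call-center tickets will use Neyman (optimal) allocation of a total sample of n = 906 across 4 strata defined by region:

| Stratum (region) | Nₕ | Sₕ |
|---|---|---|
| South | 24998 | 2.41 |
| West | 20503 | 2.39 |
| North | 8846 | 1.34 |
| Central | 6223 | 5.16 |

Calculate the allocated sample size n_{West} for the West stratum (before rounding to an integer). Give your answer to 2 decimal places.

Neyman allocation: nₕ = n·NₕSₕ / Σⱼ NⱼSⱼ.
Σ NⱼSⱼ = 24998·2.41 + 20503·2.39 + 8846·1.34 + 6223·5.16 = 153211.67.
n_{West} = 906·20503·2.39 / 153211.67 = 289.77.

289.77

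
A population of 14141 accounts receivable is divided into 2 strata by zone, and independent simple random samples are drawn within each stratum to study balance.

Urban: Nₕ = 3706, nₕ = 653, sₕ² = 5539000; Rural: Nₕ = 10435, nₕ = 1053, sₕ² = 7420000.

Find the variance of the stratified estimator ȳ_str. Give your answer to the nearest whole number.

Var(ȳ_str) = Σₕ Wₕ²(1 − fₕ)sₕ²/nₕ with Wₕ = Nₕ/N, N = 14141.
Urban: Wₕ = 0.26207482; term = 0.26207482²·(1 − 0.17620076)·5539000/653 = 479.94355.
Rural: Wₕ = 0.73792518; term = 0.73792518²·(1 − 0.10091040)·7420000/1053 = 3449.8735.
Sum = 3929.8171.

3930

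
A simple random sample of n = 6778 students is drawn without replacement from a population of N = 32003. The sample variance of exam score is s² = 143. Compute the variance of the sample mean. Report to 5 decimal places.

0.01663

Under SRS without replacement, Var(ȳ) = (1 − f)·s²/n with f = n/N = 6778/32003 = 0.21179264.
Var(ȳ) = (1 − 0.21179264)·143/6778 = 0.78820736·0.021097669 = 0.016629338.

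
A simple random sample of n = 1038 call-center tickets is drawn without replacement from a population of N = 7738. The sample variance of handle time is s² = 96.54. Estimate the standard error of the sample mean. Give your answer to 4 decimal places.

Under SRS without replacement, Var(ȳ) = (1 − f)·s²/n with f = n/N = 1038/7738 = 0.13414319.
Var(ȳ) = (1 − 0.13414319)·96.54/1038 = 0.86585681·0.09300578 = 0.080529688.
SE(ȳ) = √(0.080529688) = 0.2838.

0.2838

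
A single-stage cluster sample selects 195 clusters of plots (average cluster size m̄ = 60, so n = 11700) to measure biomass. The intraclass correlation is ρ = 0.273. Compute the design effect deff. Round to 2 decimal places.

deff = 1 + (60 − 1)·0.273 = 1 + 16.107 = 17.107.

17.11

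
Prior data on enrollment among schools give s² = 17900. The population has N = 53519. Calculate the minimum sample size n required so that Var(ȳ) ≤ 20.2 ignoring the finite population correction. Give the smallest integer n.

887

Without fpc, n₀ = s²/D = 17900/20.2 = 886.1386.
Rounding up, n = 887.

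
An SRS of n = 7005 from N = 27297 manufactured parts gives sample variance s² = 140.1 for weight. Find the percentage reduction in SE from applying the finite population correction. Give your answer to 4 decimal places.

13.7806

f = n/N = 7005/27297 = 0.25662161.
SE_no-fpc = √(s²/n) = 0.14142136; SE_fpc = √((1−f)s²/n) = 0.12193264.
Ratio = √(1−f) = 0.86219394. Reduction = 100·(1 − 0.86219394) = 13.7806%.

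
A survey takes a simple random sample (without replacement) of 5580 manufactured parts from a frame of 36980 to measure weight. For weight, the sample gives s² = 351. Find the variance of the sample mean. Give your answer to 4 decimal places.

0.0534

Under SRS without replacement, Var(ȳ) = (1 − f)·s²/n with f = n/N = 5580/36980 = 0.15089237.
Var(ȳ) = (1 − 0.15089237)·351/5580 = 0.84910763·0.062903226 = 0.053411609.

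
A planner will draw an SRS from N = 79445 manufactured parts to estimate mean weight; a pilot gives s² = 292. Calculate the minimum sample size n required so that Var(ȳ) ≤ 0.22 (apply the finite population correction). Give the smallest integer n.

Without fpc, n₀ = s²/D = 292/0.22 = 1327.2727.
With fpc, (1 − n/N)·s²/n ≤ D requires n ≥ n₀/(1 + n₀/N) = 1327.2727/(1 + 1327.2727/79445) = 1305.4626.
Rounding up, n = 1306.

1306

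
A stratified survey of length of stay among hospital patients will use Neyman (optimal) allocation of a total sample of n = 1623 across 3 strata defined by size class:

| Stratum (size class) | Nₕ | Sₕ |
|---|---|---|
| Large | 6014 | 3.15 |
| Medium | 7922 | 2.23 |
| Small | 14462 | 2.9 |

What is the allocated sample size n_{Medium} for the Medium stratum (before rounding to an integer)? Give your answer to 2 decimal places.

Neyman allocation: nₕ = n·NₕSₕ / Σⱼ NⱼSⱼ.
Σ NⱼSⱼ = 6014·3.15 + 7922·2.23 + 14462·2.9 = 78549.96.
n_{Medium} = 1623·7922·2.23 / 78549.96 = 365.02.

365.02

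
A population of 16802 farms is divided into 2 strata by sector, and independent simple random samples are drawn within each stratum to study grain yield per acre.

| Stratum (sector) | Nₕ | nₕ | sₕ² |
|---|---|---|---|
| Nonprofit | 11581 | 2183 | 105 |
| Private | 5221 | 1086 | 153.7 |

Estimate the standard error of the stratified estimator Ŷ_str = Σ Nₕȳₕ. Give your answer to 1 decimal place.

Var(Ŷ_str) = Σₕ Nₕ²(1 − fₕ)sₕ²/nₕ.
Nonprofit: 11581²·(1 − 2183/11581)·105/2183 = 5.2350046 × 10^6.
Private: 5221²·(1 − 1086/5221)·153.7/1086 = 3.0554364 × 10^6.
Sum = 8.290441 × 10^6.
SE = √(8.290441 × 10^6) = 2879.3.

2879.3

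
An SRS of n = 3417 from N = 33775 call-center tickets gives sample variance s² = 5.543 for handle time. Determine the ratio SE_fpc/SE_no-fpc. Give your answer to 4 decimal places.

f = n/N = 3417/33775 = 0.10116950.
SE_no-fpc = √(s²/n) = 0.040276336; SE_fpc = √((1−f)s²/n) = 0.038184653.
Ratio = √(1−f) = 0.94806671.

0.9481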